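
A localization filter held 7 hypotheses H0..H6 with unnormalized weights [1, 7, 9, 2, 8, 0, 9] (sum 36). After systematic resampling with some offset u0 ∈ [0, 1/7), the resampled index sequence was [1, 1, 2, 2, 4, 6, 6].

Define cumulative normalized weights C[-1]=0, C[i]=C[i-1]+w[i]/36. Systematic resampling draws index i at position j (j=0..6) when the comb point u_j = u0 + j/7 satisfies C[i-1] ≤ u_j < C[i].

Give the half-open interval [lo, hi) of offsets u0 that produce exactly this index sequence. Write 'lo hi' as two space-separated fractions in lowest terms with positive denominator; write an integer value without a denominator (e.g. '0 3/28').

1/28 11/252

C = [1/36, 2/9, 17/36, 19/36, 3/4, 3/4, 1]
j=0 picked index 1: u0 ∈ [1/36, 2/9)
j=1 picked index 1: u0 ∈ [-29/252, 5/63)
j=2 picked index 2: u0 ∈ [-4/63, 47/252)
j=3 picked index 2: u0 ∈ [-13/63, 11/252)
j=4 picked index 4: u0 ∈ [-11/252, 5/28)
j=5 picked index 6: u0 ∈ [1/28, 2/7)
j=6 picked index 6: u0 ∈ [-3/28, 1/7)
intersection: [1/28, 11/252)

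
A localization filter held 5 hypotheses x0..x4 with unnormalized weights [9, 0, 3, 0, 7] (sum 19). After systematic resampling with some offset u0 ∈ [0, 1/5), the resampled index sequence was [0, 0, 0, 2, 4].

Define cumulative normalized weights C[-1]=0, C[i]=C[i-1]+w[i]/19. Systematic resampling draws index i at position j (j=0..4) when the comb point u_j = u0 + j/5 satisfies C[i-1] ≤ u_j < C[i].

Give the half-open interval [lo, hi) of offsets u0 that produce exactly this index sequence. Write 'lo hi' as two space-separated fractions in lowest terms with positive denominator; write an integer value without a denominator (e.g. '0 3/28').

0 3/95

C = [9/19, 9/19, 12/19, 12/19, 1]
j=0 picked index 0: u0 ∈ [0, 9/19)
j=1 picked index 0: u0 ∈ [-1/5, 26/95)
j=2 picked index 0: u0 ∈ [-2/5, 7/95)
j=3 picked index 2: u0 ∈ [-12/95, 3/95)
j=4 picked index 4: u0 ∈ [-16/95, 1/5)
intersection: [0, 3/95)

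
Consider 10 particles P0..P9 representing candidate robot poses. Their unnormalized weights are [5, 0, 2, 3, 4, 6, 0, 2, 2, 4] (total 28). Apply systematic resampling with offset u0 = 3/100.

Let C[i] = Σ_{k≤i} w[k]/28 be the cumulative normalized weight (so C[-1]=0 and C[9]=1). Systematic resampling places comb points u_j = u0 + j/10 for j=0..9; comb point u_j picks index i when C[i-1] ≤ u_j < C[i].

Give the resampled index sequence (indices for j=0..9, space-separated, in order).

0 0 2 3 4 5 5 7 8 9

C = [5/28, 5/28, 1/4, 5/14, 1/2, 5/7, 5/7, 11/14, 6/7, 1]
j=0: u_0=3/100 ∈ [0, 5/28) → index 0
j=1: u_1=13/100 ∈ [0, 5/28) → index 0
j=2: u_2=23/100 ∈ [5/28, 1/4) → index 2
j=3: u_3=33/100 ∈ [1/4, 5/14) → index 3
j=4: u_4=43/100 ∈ [5/14, 1/2) → index 4
j=5: u_5=53/100 ∈ [1/2, 5/7) → index 5
j=6: u_6=63/100 ∈ [1/2, 5/7) → index 5
j=7: u_7=73/100 ∈ [5/7, 11/14) → index 7
j=8: u_8=83/100 ∈ [11/14, 6/7) → index 8
j=9: u_9=93/100 ∈ [6/7, 1) → index 9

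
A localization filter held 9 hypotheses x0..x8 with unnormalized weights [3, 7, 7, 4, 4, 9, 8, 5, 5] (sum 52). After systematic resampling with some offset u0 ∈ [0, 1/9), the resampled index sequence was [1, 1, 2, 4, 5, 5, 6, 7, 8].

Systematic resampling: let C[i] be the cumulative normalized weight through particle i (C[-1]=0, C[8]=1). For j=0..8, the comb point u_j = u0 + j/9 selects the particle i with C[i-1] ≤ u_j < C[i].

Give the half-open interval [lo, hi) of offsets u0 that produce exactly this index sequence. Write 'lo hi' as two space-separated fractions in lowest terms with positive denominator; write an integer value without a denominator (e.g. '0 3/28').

11/156 19/234

C = [3/52, 5/26, 17/52, 21/52, 25/52, 17/26, 21/26, 47/52, 1]
j=0 picked index 1: u0 ∈ [3/52, 5/26)
j=1 picked index 1: u0 ∈ [-25/468, 19/234)
j=2 picked index 2: u0 ∈ [-7/234, 49/468)
j=3 picked index 4: u0 ∈ [11/156, 23/156)
j=4 picked index 5: u0 ∈ [17/468, 49/234)
j=5 picked index 5: u0 ∈ [-35/468, 23/234)
j=6 picked index 6: u0 ∈ [-1/78, 11/78)
j=7 picked index 7: u0 ∈ [7/234, 59/468)
j=8 picked index 8: u0 ∈ [7/468, 1/9)
intersection: [11/156, 19/234)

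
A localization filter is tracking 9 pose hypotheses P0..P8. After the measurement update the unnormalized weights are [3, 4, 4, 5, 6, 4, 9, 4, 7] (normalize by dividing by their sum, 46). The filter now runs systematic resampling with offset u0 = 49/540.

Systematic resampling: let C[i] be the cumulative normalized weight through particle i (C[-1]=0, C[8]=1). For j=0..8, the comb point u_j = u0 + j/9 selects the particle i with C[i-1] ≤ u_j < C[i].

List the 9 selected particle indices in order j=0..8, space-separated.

1 2 3 4 5 6 6 8 8

C = [3/46, 7/46, 11/46, 8/23, 11/23, 13/23, 35/46, 39/46, 1]
j=0: u_0=49/540 ∈ [3/46, 7/46) → index 1
j=1: u_1=109/540 ∈ [7/46, 11/46) → index 2
j=2: u_2=169/540 ∈ [11/46, 8/23) → index 3
j=3: u_3=229/540 ∈ [8/23, 11/23) → index 4
j=4: u_4=289/540 ∈ [11/23, 13/23) → index 5
j=5: u_5=349/540 ∈ [13/23, 35/46) → index 6
j=6: u_6=409/540 ∈ [13/23, 35/46) → index 6
j=7: u_7=469/540 ∈ [39/46, 1) → index 8
j=8: u_8=529/540 ∈ [39/46, 1) → index 8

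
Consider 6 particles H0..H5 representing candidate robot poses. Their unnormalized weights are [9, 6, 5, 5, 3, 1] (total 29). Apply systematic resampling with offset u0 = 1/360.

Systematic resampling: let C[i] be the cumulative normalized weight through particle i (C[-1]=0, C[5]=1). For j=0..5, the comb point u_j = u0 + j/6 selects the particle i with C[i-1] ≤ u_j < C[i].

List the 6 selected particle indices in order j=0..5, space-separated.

0 0 1 1 2 3

C = [9/29, 15/29, 20/29, 25/29, 28/29, 1]
j=0: u_0=1/360 ∈ [0, 9/29) → index 0
j=1: u_1=61/360 ∈ [0, 9/29) → index 0
j=2: u_2=121/360 ∈ [9/29, 15/29) → index 1
j=3: u_3=181/360 ∈ [9/29, 15/29) → index 1
j=4: u_4=241/360 ∈ [15/29, 20/29) → index 2
j=5: u_5=301/360 ∈ [20/29, 25/29) → index 3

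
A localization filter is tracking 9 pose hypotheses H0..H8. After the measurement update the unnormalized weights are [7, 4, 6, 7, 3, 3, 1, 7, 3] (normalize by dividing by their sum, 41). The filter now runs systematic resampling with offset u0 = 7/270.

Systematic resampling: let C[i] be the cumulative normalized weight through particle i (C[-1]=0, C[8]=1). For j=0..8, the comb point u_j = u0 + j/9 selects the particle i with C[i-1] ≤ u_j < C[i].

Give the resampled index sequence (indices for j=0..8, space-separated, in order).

C = [7/41, 11/41, 17/41, 24/41, 27/41, 30/41, 31/41, 38/41, 1]
j=0: u_0=7/270 ∈ [0, 7/41) → index 0
j=1: u_1=37/270 ∈ [0, 7/41) → index 0
j=2: u_2=67/270 ∈ [7/41, 11/41) → index 1
j=3: u_3=97/270 ∈ [11/41, 17/41) → index 2
j=4: u_4=127/270 ∈ [17/41, 24/41) → index 3
j=5: u_5=157/270 ∈ [17/41, 24/41) → index 3
j=6: u_6=187/270 ∈ [27/41, 30/41) → index 5
j=7: u_7=217/270 ∈ [31/41, 38/41) → index 7
j=8: u_8=247/270 ∈ [31/41, 38/41) → index 7

0 0 1 2 3 3 5 7 7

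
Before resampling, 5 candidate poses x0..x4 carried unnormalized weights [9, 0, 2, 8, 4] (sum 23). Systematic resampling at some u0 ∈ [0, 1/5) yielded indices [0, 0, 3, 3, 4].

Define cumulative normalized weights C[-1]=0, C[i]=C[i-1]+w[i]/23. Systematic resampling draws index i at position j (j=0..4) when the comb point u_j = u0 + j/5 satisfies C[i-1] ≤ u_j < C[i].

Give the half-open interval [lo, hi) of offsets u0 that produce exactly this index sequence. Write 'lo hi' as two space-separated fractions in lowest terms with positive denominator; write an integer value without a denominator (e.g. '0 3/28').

C = [9/23, 9/23, 11/23, 19/23, 1]
j=0 picked index 0: u0 ∈ [0, 9/23)
j=1 picked index 0: u0 ∈ [-1/5, 22/115)
j=2 picked index 3: u0 ∈ [9/115, 49/115)
j=3 picked index 3: u0 ∈ [-14/115, 26/115)
j=4 picked index 4: u0 ∈ [3/115, 1/5)
intersection: [9/115, 22/115)

9/115 22/115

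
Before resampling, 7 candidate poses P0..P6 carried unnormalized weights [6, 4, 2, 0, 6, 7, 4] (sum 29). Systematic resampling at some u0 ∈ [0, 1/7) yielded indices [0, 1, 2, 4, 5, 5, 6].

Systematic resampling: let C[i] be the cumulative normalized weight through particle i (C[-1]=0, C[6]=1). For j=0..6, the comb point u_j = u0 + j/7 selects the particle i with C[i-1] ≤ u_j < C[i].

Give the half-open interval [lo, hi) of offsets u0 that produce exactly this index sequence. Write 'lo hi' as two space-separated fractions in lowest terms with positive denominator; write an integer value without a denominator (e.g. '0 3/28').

C = [6/29, 10/29, 12/29, 12/29, 18/29, 25/29, 1]
j=0 picked index 0: u0 ∈ [0, 6/29)
j=1 picked index 1: u0 ∈ [13/203, 41/203)
j=2 picked index 2: u0 ∈ [12/203, 26/203)
j=3 picked index 4: u0 ∈ [-3/203, 39/203)
j=4 picked index 5: u0 ∈ [10/203, 59/203)
j=5 picked index 5: u0 ∈ [-19/203, 30/203)
j=6 picked index 6: u0 ∈ [1/203, 1/7)
intersection: [13/203, 26/203)

13/203 26/203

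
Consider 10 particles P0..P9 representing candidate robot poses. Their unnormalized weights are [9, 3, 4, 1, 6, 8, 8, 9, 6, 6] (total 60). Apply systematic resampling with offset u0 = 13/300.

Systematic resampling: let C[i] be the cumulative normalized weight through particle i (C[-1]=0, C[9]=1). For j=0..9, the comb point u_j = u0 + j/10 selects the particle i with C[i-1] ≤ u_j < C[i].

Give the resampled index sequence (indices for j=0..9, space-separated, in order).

0 0 2 4 5 6 6 7 8 9

C = [3/20, 1/5, 4/15, 17/60, 23/60, 31/60, 13/20, 4/5, 9/10, 1]
j=0: u_0=13/300 ∈ [0, 3/20) → index 0
j=1: u_1=43/300 ∈ [0, 3/20) → index 0
j=2: u_2=73/300 ∈ [1/5, 4/15) → index 2
j=3: u_3=103/300 ∈ [17/60, 23/60) → index 4
j=4: u_4=133/300 ∈ [23/60, 31/60) → index 5
j=5: u_5=163/300 ∈ [31/60, 13/20) → index 6
j=6: u_6=193/300 ∈ [31/60, 13/20) → index 6
j=7: u_7=223/300 ∈ [13/20, 4/5) → index 7
j=8: u_8=253/300 ∈ [4/5, 9/10) → index 8
j=9: u_9=283/300 ∈ [9/10, 1) → index 9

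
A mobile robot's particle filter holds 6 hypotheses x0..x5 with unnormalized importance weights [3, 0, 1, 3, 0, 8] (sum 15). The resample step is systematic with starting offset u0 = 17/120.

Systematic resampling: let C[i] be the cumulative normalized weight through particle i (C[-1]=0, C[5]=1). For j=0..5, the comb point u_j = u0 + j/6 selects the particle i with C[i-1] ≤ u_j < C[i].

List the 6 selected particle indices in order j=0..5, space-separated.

C = [1/5, 1/5, 4/15, 7/15, 7/15, 1]
j=0: u_0=17/120 ∈ [0, 1/5) → index 0
j=1: u_1=37/120 ∈ [4/15, 7/15) → index 3
j=2: u_2=19/40 ∈ [7/15, 1) → index 5
j=3: u_3=77/120 ∈ [7/15, 1) → index 5
j=4: u_4=97/120 ∈ [7/15, 1) → index 5
j=5: u_5=39/40 ∈ [7/15, 1) → index 5

0 3 5 5 5 5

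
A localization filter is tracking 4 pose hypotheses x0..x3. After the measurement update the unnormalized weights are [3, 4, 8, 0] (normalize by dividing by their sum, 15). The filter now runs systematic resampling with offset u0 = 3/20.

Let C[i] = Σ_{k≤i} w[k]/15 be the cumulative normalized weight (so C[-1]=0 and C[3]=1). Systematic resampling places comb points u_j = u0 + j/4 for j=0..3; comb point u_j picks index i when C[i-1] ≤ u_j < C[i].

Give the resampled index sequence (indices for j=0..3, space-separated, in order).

C = [1/5, 7/15, 1, 1]
j=0: u_0=3/20 ∈ [0, 1/5) → index 0
j=1: u_1=2/5 ∈ [1/5, 7/15) → index 1
j=2: u_2=13/20 ∈ [7/15, 1) → index 2
j=3: u_3=9/10 ∈ [7/15, 1) → index 2

0 1 2 2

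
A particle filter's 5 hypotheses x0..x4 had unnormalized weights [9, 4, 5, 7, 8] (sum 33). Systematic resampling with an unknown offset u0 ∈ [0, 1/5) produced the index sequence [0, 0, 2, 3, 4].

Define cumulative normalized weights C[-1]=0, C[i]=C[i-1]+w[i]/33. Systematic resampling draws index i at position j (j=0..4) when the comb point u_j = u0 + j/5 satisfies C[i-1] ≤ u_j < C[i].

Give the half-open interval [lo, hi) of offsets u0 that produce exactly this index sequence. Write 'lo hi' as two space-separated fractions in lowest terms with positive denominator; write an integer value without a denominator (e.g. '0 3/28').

C = [3/11, 13/33, 6/11, 25/33, 1]
j=0 picked index 0: u0 ∈ [0, 3/11)
j=1 picked index 0: u0 ∈ [-1/5, 4/55)
j=2 picked index 2: u0 ∈ [-1/165, 8/55)
j=3 picked index 3: u0 ∈ [-3/55, 26/165)
j=4 picked index 4: u0 ∈ [-7/165, 1/5)
intersection: [0, 4/55)

0 4/55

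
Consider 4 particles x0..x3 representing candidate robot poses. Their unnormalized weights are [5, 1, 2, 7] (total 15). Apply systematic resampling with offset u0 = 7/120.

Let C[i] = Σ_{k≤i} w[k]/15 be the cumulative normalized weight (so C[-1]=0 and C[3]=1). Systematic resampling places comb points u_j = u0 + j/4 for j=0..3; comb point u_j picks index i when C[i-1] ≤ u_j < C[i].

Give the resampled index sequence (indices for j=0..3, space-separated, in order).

C = [1/3, 2/5, 8/15, 1]
j=0: u_0=7/120 ∈ [0, 1/3) → index 0
j=1: u_1=37/120 ∈ [0, 1/3) → index 0
j=2: u_2=67/120 ∈ [8/15, 1) → index 3
j=3: u_3=97/120 ∈ [8/15, 1) → index 3

0 0 3 3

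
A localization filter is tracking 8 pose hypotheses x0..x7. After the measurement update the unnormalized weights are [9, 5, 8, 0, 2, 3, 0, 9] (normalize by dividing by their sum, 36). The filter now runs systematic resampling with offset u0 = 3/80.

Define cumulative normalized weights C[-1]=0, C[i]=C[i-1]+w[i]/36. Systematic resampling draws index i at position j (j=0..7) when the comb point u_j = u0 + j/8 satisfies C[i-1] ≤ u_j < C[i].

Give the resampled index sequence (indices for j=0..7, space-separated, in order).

0 0 1 2 2 4 7 7

C = [1/4, 7/18, 11/18, 11/18, 2/3, 3/4, 3/4, 1]
j=0: u_0=3/80 ∈ [0, 1/4) → index 0
j=1: u_1=13/80 ∈ [0, 1/4) → index 0
j=2: u_2=23/80 ∈ [1/4, 7/18) → index 1
j=3: u_3=33/80 ∈ [7/18, 11/18) → index 2
j=4: u_4=43/80 ∈ [7/18, 11/18) → index 2
j=5: u_5=53/80 ∈ [11/18, 2/3) → index 4
j=6: u_6=63/80 ∈ [3/4, 1) → index 7
j=7: u_7=73/80 ∈ [3/4, 1) → index 7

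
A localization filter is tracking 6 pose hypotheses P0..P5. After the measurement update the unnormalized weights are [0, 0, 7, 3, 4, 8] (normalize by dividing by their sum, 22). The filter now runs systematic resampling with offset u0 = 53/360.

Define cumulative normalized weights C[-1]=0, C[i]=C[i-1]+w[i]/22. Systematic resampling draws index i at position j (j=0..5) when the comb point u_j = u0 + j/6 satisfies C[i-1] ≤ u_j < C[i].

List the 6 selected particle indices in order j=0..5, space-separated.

C = [0, 0, 7/22, 5/11, 7/11, 1]
j=0: u_0=53/360 ∈ [0, 7/22) → index 2
j=1: u_1=113/360 ∈ [0, 7/22) → index 2
j=2: u_2=173/360 ∈ [5/11, 7/11) → index 4
j=3: u_3=233/360 ∈ [7/11, 1) → index 5
j=4: u_4=293/360 ∈ [7/11, 1) → index 5
j=5: u_5=353/360 ∈ [7/11, 1) → index 5

2 2 4 5 5 5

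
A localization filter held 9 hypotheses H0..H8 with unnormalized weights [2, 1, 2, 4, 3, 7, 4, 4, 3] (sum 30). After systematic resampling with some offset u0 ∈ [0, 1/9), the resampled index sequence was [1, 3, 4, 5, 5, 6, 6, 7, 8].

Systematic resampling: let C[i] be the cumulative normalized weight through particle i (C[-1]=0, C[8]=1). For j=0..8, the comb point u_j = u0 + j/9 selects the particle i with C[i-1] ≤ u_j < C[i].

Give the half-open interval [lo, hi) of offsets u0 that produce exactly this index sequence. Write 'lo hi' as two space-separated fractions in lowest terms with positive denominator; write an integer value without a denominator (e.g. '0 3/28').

7/90 1/10

C = [1/15, 1/10, 1/6, 3/10, 2/5, 19/30, 23/30, 9/10, 1]
j=0 picked index 1: u0 ∈ [1/15, 1/10)
j=1 picked index 3: u0 ∈ [1/18, 17/90)
j=2 picked index 4: u0 ∈ [7/90, 8/45)
j=3 picked index 5: u0 ∈ [1/15, 3/10)
j=4 picked index 5: u0 ∈ [-2/45, 17/90)
j=5 picked index 6: u0 ∈ [7/90, 19/90)
j=6 picked index 6: u0 ∈ [-1/30, 1/10)
j=7 picked index 7: u0 ∈ [-1/90, 11/90)
j=8 picked index 8: u0 ∈ [1/90, 1/9)
intersection: [7/90, 1/10)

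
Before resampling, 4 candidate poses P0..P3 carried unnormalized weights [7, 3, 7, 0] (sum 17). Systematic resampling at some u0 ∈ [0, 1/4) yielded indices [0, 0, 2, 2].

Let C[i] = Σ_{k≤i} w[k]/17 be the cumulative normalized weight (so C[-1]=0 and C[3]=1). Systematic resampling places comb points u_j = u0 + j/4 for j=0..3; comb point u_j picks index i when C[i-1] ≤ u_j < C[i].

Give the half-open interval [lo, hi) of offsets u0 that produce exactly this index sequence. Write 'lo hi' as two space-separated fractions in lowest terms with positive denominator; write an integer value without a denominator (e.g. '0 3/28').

C = [7/17, 10/17, 1, 1]
j=0 picked index 0: u0 ∈ [0, 7/17)
j=1 picked index 0: u0 ∈ [-1/4, 11/68)
j=2 picked index 2: u0 ∈ [3/34, 1/2)
j=3 picked index 2: u0 ∈ [-11/68, 1/4)
intersection: [3/34, 11/68)

3/34 11/68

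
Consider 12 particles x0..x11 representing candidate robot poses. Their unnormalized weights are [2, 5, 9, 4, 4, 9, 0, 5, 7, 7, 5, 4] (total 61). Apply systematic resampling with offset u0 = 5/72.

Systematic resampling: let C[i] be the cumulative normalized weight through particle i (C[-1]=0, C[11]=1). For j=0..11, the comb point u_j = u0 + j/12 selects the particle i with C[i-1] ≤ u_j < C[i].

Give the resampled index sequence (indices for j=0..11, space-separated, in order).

1 2 2 3 5 5 7 8 8 9 10 11

C = [2/61, 7/61, 16/61, 20/61, 24/61, 33/61, 33/61, 38/61, 45/61, 52/61, 57/61, 1]
j=0: u_0=5/72 ∈ [2/61, 7/61) → index 1
j=1: u_1=11/72 ∈ [7/61, 16/61) → index 2
j=2: u_2=17/72 ∈ [7/61, 16/61) → index 2
j=3: u_3=23/72 ∈ [16/61, 20/61) → index 3
j=4: u_4=29/72 ∈ [24/61, 33/61) → index 5
j=5: u_5=35/72 ∈ [24/61, 33/61) → index 5
j=6: u_6=41/72 ∈ [33/61, 38/61) → index 7
j=7: u_7=47/72 ∈ [38/61, 45/61) → index 8
j=8: u_8=53/72 ∈ [38/61, 45/61) → index 8
j=9: u_9=59/72 ∈ [45/61, 52/61) → index 9
j=10: u_10=65/72 ∈ [52/61, 57/61) → index 10
j=11: u_11=71/72 ∈ [57/61, 1) → index 11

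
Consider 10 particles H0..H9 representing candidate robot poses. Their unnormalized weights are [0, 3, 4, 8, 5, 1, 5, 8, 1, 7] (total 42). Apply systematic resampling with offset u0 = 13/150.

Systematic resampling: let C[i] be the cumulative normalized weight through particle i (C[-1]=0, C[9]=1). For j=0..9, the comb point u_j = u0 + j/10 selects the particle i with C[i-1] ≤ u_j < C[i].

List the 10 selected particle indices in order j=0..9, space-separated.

2 3 3 4 5 6 7 7 9 9

C = [0, 1/14, 1/6, 5/14, 10/21, 1/2, 13/21, 17/21, 5/6, 1]
j=0: u_0=13/150 ∈ [1/14, 1/6) → index 2
j=1: u_1=14/75 ∈ [1/6, 5/14) → index 3
j=2: u_2=43/150 ∈ [1/6, 5/14) → index 3
j=3: u_3=29/75 ∈ [5/14, 10/21) → index 4
j=4: u_4=73/150 ∈ [10/21, 1/2) → index 5
j=5: u_5=44/75 ∈ [1/2, 13/21) → index 6
j=6: u_6=103/150 ∈ [13/21, 17/21) → index 7
j=7: u_7=59/75 ∈ [13/21, 17/21) → index 7
j=8: u_8=133/150 ∈ [5/6, 1) → index 9
j=9: u_9=74/75 ∈ [5/6, 1) → index 9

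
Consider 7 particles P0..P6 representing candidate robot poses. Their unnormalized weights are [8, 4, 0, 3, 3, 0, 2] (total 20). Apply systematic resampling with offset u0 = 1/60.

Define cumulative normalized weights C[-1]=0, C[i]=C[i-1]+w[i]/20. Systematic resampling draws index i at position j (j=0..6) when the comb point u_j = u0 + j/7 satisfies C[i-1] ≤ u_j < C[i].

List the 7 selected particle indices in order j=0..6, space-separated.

0 0 0 1 1 3 4

C = [2/5, 3/5, 3/5, 3/4, 9/10, 9/10, 1]
j=0: u_0=1/60 ∈ [0, 2/5) → index 0
j=1: u_1=67/420 ∈ [0, 2/5) → index 0
j=2: u_2=127/420 ∈ [0, 2/5) → index 0
j=3: u_3=187/420 ∈ [2/5, 3/5) → index 1
j=4: u_4=247/420 ∈ [2/5, 3/5) → index 1
j=5: u_5=307/420 ∈ [3/5, 3/4) → index 3
j=6: u_6=367/420 ∈ [3/4, 9/10) → index 4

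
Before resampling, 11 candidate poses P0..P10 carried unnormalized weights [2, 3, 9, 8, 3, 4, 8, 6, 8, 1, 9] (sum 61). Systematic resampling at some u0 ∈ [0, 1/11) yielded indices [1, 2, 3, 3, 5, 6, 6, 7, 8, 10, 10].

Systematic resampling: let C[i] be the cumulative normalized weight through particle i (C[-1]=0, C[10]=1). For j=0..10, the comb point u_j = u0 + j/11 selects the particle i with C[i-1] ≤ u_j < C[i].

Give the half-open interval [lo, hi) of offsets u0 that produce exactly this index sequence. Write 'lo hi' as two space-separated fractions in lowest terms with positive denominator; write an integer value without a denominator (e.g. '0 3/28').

C = [2/61, 5/61, 14/61, 22/61, 25/61, 29/61, 37/61, 43/61, 51/61, 52/61, 1]
j=0 picked index 1: u0 ∈ [2/61, 5/61)
j=1 picked index 2: u0 ∈ [-6/671, 93/671)
j=2 picked index 3: u0 ∈ [32/671, 120/671)
j=3 picked index 3: u0 ∈ [-29/671, 59/671)
j=4 picked index 5: u0 ∈ [31/671, 75/671)
j=5 picked index 6: u0 ∈ [14/671, 102/671)
j=6 picked index 6: u0 ∈ [-47/671, 41/671)
j=7 picked index 7: u0 ∈ [-20/671, 46/671)
j=8 picked index 8: u0 ∈ [-15/671, 73/671)
j=9 picked index 10: u0 ∈ [23/671, 2/11)
j=10 picked index 10: u0 ∈ [-38/671, 1/11)
intersection: [32/671, 41/671)

32/671 41/671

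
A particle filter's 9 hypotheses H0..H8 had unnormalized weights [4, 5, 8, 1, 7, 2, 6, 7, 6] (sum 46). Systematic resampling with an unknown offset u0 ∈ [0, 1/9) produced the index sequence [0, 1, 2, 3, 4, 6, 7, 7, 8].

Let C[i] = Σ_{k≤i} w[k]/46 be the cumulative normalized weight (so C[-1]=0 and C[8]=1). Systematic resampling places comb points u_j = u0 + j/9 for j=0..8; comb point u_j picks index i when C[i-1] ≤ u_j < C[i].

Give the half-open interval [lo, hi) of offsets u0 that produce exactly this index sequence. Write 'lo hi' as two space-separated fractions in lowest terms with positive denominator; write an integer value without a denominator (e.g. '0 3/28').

C = [2/23, 9/46, 17/46, 9/23, 25/46, 27/46, 33/46, 20/23, 1]
j=0 picked index 0: u0 ∈ [0, 2/23)
j=1 picked index 1: u0 ∈ [-5/207, 35/414)
j=2 picked index 2: u0 ∈ [-11/414, 61/414)
j=3 picked index 3: u0 ∈ [5/138, 4/69)
j=4 picked index 4: u0 ∈ [-11/207, 41/414)
j=5 picked index 6: u0 ∈ [13/414, 67/414)
j=6 picked index 7: u0 ∈ [7/138, 14/69)
j=7 picked index 7: u0 ∈ [-25/414, 19/207)
j=8 picked index 8: u0 ∈ [-4/207, 1/9)
intersection: [7/138, 4/69)

7/138 4/69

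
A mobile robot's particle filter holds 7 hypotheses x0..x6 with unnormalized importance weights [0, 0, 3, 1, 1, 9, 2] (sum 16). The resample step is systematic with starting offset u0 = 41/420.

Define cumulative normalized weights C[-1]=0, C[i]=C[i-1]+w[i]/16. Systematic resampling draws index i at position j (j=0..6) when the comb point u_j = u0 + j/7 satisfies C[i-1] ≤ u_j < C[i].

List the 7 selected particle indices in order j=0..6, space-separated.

2 3 5 5 5 5 6

C = [0, 0, 3/16, 1/4, 5/16, 7/8, 1]
j=0: u_0=41/420 ∈ [0, 3/16) → index 2
j=1: u_1=101/420 ∈ [3/16, 1/4) → index 3
j=2: u_2=23/60 ∈ [5/16, 7/8) → index 5
j=3: u_3=221/420 ∈ [5/16, 7/8) → index 5
j=4: u_4=281/420 ∈ [5/16, 7/8) → index 5
j=5: u_5=341/420 ∈ [5/16, 7/8) → index 5
j=6: u_6=401/420 ∈ [7/8, 1) → index 6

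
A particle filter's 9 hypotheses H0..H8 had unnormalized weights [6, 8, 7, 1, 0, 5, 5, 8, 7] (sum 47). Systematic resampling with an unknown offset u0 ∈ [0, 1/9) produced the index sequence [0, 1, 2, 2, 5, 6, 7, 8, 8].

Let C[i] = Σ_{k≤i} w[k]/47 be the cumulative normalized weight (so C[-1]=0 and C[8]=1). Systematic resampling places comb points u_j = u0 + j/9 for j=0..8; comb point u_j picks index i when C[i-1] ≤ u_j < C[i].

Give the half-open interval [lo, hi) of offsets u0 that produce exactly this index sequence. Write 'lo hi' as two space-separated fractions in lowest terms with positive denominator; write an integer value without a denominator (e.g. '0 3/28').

C = [6/47, 14/47, 21/47, 22/47, 22/47, 27/47, 32/47, 40/47, 1]
j=0 picked index 0: u0 ∈ [0, 6/47)
j=1 picked index 1: u0 ∈ [7/423, 79/423)
j=2 picked index 2: u0 ∈ [32/423, 95/423)
j=3 picked index 2: u0 ∈ [-5/141, 16/141)
j=4 picked index 5: u0 ∈ [10/423, 55/423)
j=5 picked index 6: u0 ∈ [8/423, 53/423)
j=6 picked index 7: u0 ∈ [2/141, 26/141)
j=7 picked index 8: u0 ∈ [31/423, 2/9)
j=8 picked index 8: u0 ∈ [-16/423, 1/9)
intersection: [32/423, 1/9)

32/423 1/9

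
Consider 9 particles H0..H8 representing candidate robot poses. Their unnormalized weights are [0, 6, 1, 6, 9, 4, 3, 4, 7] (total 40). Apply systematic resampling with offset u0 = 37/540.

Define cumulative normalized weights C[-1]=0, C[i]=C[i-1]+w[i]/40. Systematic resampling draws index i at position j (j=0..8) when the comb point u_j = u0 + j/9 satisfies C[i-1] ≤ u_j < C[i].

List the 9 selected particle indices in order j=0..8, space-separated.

1 3 3 4 4 5 7 8 8

C = [0, 3/20, 7/40, 13/40, 11/20, 13/20, 29/40, 33/40, 1]
j=0: u_0=37/540 ∈ [0, 3/20) → index 1
j=1: u_1=97/540 ∈ [7/40, 13/40) → index 3
j=2: u_2=157/540 ∈ [7/40, 13/40) → index 3
j=3: u_3=217/540 ∈ [13/40, 11/20) → index 4
j=4: u_4=277/540 ∈ [13/40, 11/20) → index 4
j=5: u_5=337/540 ∈ [11/20, 13/20) → index 5
j=6: u_6=397/540 ∈ [29/40, 33/40) → index 7
j=7: u_7=457/540 ∈ [33/40, 1) → index 8
j=8: u_8=517/540 ∈ [33/40, 1) → index 8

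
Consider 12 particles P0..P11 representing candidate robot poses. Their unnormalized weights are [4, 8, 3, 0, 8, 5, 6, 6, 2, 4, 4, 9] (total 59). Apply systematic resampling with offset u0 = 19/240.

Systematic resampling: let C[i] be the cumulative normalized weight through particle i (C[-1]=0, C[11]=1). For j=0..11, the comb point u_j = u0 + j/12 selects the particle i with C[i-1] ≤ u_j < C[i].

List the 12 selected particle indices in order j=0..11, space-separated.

1 1 2 4 5 6 7 7 9 10 11 11

C = [4/59, 12/59, 15/59, 15/59, 23/59, 28/59, 34/59, 40/59, 42/59, 46/59, 50/59, 1]
j=0: u_0=19/240 ∈ [4/59, 12/59) → index 1
j=1: u_1=13/80 ∈ [4/59, 12/59) → index 1
j=2: u_2=59/240 ∈ [12/59, 15/59) → index 2
j=3: u_3=79/240 ∈ [15/59, 23/59) → index 4
j=4: u_4=33/80 ∈ [23/59, 28/59) → index 5
j=5: u_5=119/240 ∈ [28/59, 34/59) → index 6
j=6: u_6=139/240 ∈ [34/59, 40/59) → index 7
j=7: u_7=53/80 ∈ [34/59, 40/59) → index 7
j=8: u_8=179/240 ∈ [42/59, 46/59) → index 9
j=9: u_9=199/240 ∈ [46/59, 50/59) → index 10
j=10: u_10=73/80 ∈ [50/59, 1) → index 11
j=11: u_11=239/240 ∈ [50/59, 1) → index 11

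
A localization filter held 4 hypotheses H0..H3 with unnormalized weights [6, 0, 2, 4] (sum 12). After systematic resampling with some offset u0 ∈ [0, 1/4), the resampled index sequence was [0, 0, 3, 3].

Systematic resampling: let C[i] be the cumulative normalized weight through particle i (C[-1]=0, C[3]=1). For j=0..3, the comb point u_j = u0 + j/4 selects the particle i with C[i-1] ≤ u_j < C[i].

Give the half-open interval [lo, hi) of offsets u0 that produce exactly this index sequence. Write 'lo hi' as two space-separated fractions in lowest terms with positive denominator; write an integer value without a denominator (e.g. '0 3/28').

1/6 1/4

C = [1/2, 1/2, 2/3, 1]
j=0 picked index 0: u0 ∈ [0, 1/2)
j=1 picked index 0: u0 ∈ [-1/4, 1/4)
j=2 picked index 3: u0 ∈ [1/6, 1/2)
j=3 picked index 3: u0 ∈ [-1/12, 1/4)
intersection: [1/6, 1/4)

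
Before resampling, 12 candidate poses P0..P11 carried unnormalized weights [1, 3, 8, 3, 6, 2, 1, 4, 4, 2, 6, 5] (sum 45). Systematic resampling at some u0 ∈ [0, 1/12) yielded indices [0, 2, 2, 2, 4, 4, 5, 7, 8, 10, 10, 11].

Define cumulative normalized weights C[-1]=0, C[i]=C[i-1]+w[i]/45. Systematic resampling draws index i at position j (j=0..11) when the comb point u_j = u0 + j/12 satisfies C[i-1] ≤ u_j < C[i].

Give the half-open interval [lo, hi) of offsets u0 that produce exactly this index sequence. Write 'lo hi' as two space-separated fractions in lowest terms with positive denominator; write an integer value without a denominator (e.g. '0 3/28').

C = [1/45, 4/45, 4/15, 1/3, 7/15, 23/45, 8/15, 28/45, 32/45, 34/45, 8/9, 1]
j=0 picked index 0: u0 ∈ [0, 1/45)
j=1 picked index 2: u0 ∈ [1/180, 11/60)
j=2 picked index 2: u0 ∈ [-7/90, 1/10)
j=3 picked index 2: u0 ∈ [-29/180, 1/60)
j=4 picked index 4: u0 ∈ [0, 2/15)
j=5 picked index 4: u0 ∈ [-1/12, 1/20)
j=6 picked index 5: u0 ∈ [-1/30, 1/90)
j=7 picked index 7: u0 ∈ [-1/20, 7/180)
j=8 picked index 8: u0 ∈ [-2/45, 2/45)
j=9 picked index 10: u0 ∈ [1/180, 5/36)
j=10 picked index 10: u0 ∈ [-7/90, 1/18)
j=11 picked index 11: u0 ∈ [-1/36, 1/12)
intersection: [1/180, 1/90)

1/180 1/90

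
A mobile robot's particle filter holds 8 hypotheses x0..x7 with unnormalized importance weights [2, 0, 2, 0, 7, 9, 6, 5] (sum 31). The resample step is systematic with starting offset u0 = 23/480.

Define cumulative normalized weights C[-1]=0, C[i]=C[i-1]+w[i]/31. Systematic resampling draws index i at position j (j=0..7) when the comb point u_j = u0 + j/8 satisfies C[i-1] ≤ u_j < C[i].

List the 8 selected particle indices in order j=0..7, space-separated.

C = [2/31, 2/31, 4/31, 4/31, 11/31, 20/31, 26/31, 1]
j=0: u_0=23/480 ∈ [0, 2/31) → index 0
j=1: u_1=83/480 ∈ [4/31, 11/31) → index 4
j=2: u_2=143/480 ∈ [4/31, 11/31) → index 4
j=3: u_3=203/480 ∈ [11/31, 20/31) → index 5
j=4: u_4=263/480 ∈ [11/31, 20/31) → index 5
j=5: u_5=323/480 ∈ [20/31, 26/31) → index 6
j=6: u_6=383/480 ∈ [20/31, 26/31) → index 6
j=7: u_7=443/480 ∈ [26/31, 1) → index 7

0 4 4 5 5 6 6 7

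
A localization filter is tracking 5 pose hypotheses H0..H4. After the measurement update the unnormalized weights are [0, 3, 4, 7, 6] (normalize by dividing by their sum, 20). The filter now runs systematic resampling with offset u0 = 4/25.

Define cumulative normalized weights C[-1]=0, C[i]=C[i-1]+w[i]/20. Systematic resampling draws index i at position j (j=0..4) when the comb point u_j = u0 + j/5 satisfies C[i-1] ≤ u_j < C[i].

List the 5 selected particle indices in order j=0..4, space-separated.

2 3 3 4 4

C = [0, 3/20, 7/20, 7/10, 1]
j=0: u_0=4/25 ∈ [3/20, 7/20) → index 2
j=1: u_1=9/25 ∈ [7/20, 7/10) → index 3
j=2: u_2=14/25 ∈ [7/20, 7/10) → index 3
j=3: u_3=19/25 ∈ [7/10, 1) → index 4
j=4: u_4=24/25 ∈ [7/10, 1) → index 4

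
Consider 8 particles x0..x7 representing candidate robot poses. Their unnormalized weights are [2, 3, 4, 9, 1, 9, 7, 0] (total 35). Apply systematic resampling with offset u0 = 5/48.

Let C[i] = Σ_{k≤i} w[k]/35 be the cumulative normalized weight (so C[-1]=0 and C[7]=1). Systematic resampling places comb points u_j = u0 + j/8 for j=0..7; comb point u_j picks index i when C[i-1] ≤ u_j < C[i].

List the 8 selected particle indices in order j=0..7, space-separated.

C = [2/35, 1/7, 9/35, 18/35, 19/35, 4/5, 1, 1]
j=0: u_0=5/48 ∈ [2/35, 1/7) → index 1
j=1: u_1=11/48 ∈ [1/7, 9/35) → index 2
j=2: u_2=17/48 ∈ [9/35, 18/35) → index 3
j=3: u_3=23/48 ∈ [9/35, 18/35) → index 3
j=4: u_4=29/48 ∈ [19/35, 4/5) → index 5
j=5: u_5=35/48 ∈ [19/35, 4/5) → index 5
j=6: u_6=41/48 ∈ [4/5, 1) → index 6
j=7: u_7=47/48 ∈ [4/5, 1) → index 6

1 2 3 3 5 5 6 6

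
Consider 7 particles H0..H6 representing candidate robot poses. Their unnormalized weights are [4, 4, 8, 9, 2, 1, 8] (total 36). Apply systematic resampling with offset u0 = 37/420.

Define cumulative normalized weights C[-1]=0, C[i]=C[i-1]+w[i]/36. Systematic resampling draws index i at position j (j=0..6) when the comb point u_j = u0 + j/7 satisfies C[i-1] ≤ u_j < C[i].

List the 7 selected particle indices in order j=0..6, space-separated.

0 2 2 3 3 6 6

C = [1/9, 2/9, 4/9, 25/36, 3/4, 7/9, 1]
j=0: u_0=37/420 ∈ [0, 1/9) → index 0
j=1: u_1=97/420 ∈ [2/9, 4/9) → index 2
j=2: u_2=157/420 ∈ [2/9, 4/9) → index 2
j=3: u_3=31/60 ∈ [4/9, 25/36) → index 3
j=4: u_4=277/420 ∈ [4/9, 25/36) → index 3
j=5: u_5=337/420 ∈ [7/9, 1) → index 6
j=6: u_6=397/420 ∈ [7/9, 1) → index 6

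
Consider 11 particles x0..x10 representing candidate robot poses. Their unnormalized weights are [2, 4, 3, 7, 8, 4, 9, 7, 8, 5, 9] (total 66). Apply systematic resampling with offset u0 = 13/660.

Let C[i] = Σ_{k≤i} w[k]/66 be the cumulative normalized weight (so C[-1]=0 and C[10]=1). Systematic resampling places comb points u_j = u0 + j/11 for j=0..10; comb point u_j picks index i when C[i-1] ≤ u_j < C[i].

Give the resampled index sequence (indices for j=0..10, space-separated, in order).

C = [1/33, 1/11, 3/22, 8/33, 4/11, 14/33, 37/66, 2/3, 26/33, 19/22, 1]
j=0: u_0=13/660 ∈ [0, 1/33) → index 0
j=1: u_1=73/660 ∈ [1/11, 3/22) → index 2
j=2: u_2=133/660 ∈ [3/22, 8/33) → index 3
j=3: u_3=193/660 ∈ [8/33, 4/11) → index 4
j=4: u_4=23/60 ∈ [4/11, 14/33) → index 5
j=5: u_5=313/660 ∈ [14/33, 37/66) → index 6
j=6: u_6=373/660 ∈ [37/66, 2/3) → index 7
j=7: u_7=433/660 ∈ [37/66, 2/3) → index 7
j=8: u_8=493/660 ∈ [2/3, 26/33) → index 8
j=9: u_9=553/660 ∈ [26/33, 19/22) → index 9
j=10: u_10=613/660 ∈ [19/22, 1) → index 10

0 2 3 4 5 6 7 7 8 9 10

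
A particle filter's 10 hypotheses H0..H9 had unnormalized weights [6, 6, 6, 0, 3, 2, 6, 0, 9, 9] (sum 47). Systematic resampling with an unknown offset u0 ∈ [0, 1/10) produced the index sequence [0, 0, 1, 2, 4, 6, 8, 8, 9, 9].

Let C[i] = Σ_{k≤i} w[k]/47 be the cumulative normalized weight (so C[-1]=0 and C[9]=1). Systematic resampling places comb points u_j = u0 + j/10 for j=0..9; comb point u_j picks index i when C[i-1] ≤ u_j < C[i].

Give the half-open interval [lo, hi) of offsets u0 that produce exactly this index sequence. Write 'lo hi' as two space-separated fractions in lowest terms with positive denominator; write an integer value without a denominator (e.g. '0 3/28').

4/235 13/470

C = [6/47, 12/47, 18/47, 18/47, 21/47, 23/47, 29/47, 29/47, 38/47, 1]
j=0 picked index 0: u0 ∈ [0, 6/47)
j=1 picked index 0: u0 ∈ [-1/10, 13/470)
j=2 picked index 1: u0 ∈ [-17/235, 13/235)
j=3 picked index 2: u0 ∈ [-21/470, 39/470)
j=4 picked index 4: u0 ∈ [-4/235, 11/235)
j=5 picked index 6: u0 ∈ [-1/94, 11/94)
j=6 picked index 8: u0 ∈ [4/235, 49/235)
j=7 picked index 8: u0 ∈ [-39/470, 51/470)
j=8 picked index 9: u0 ∈ [2/235, 1/5)
j=9 picked index 9: u0 ∈ [-43/470, 1/10)
intersection: [4/235, 13/470)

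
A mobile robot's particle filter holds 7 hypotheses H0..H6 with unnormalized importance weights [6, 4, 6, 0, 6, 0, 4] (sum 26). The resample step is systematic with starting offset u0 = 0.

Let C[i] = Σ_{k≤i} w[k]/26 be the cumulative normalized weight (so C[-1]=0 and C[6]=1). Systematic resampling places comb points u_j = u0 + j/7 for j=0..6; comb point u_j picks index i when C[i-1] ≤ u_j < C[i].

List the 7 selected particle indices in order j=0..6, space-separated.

0 0 1 2 2 4 6

C = [3/13, 5/13, 8/13, 8/13, 11/13, 11/13, 1]
j=0: u_0=0 ∈ [0, 3/13) → index 0
j=1: u_1=1/7 ∈ [0, 3/13) → index 0
j=2: u_2=2/7 ∈ [3/13, 5/13) → index 1
j=3: u_3=3/7 ∈ [5/13, 8/13) → index 2
j=4: u_4=4/7 ∈ [5/13, 8/13) → index 2
j=5: u_5=5/7 ∈ [8/13, 11/13) → index 4
j=6: u_6=6/7 ∈ [11/13, 1) → index 6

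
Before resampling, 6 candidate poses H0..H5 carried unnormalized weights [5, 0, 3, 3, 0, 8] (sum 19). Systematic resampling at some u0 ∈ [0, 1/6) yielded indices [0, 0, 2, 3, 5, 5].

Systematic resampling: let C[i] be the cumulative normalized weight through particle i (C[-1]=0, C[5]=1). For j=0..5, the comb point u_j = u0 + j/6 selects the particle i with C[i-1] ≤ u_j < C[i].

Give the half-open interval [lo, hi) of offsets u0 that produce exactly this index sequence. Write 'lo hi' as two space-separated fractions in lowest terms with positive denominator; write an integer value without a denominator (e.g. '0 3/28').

C = [5/19, 5/19, 8/19, 11/19, 11/19, 1]
j=0 picked index 0: u0 ∈ [0, 5/19)
j=1 picked index 0: u0 ∈ [-1/6, 11/114)
j=2 picked index 2: u0 ∈ [-4/57, 5/57)
j=3 picked index 3: u0 ∈ [-3/38, 3/38)
j=4 picked index 5: u0 ∈ [-5/57, 1/3)
j=5 picked index 5: u0 ∈ [-29/114, 1/6)
intersection: [0, 3/38)

0 3/38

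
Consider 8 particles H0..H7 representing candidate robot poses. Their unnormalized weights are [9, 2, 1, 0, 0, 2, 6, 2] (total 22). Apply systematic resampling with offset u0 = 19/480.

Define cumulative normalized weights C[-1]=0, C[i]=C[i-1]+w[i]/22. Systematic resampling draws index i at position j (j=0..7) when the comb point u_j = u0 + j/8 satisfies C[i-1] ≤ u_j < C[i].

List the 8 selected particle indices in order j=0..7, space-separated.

C = [9/22, 1/2, 6/11, 6/11, 6/11, 7/11, 10/11, 1]
j=0: u_0=19/480 ∈ [0, 9/22) → index 0
j=1: u_1=79/480 ∈ [0, 9/22) → index 0
j=2: u_2=139/480 ∈ [0, 9/22) → index 0
j=3: u_3=199/480 ∈ [9/22, 1/2) → index 1
j=4: u_4=259/480 ∈ [1/2, 6/11) → index 2
j=5: u_5=319/480 ∈ [7/11, 10/11) → index 6
j=6: u_6=379/480 ∈ [7/11, 10/11) → index 6
j=7: u_7=439/480 ∈ [10/11, 1) → index 7

0 0 0 1 2 6 6 7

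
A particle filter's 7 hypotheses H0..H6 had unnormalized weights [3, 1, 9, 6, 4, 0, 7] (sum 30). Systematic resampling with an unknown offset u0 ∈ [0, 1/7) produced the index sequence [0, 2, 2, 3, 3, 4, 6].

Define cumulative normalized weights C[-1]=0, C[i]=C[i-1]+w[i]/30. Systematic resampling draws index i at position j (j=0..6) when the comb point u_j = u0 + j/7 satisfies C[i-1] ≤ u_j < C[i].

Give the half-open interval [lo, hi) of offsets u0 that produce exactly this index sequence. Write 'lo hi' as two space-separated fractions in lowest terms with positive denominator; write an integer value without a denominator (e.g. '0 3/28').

C = [1/10, 2/15, 13/30, 19/30, 23/30, 23/30, 1]
j=0 picked index 0: u0 ∈ [0, 1/10)
j=1 picked index 2: u0 ∈ [-1/105, 61/210)
j=2 picked index 2: u0 ∈ [-16/105, 31/210)
j=3 picked index 3: u0 ∈ [1/210, 43/210)
j=4 picked index 3: u0 ∈ [-29/210, 13/210)
j=5 picked index 4: u0 ∈ [-17/210, 11/210)
j=6 picked index 6: u0 ∈ [-19/210, 1/7)
intersection: [1/210, 11/210)

1/210 11/210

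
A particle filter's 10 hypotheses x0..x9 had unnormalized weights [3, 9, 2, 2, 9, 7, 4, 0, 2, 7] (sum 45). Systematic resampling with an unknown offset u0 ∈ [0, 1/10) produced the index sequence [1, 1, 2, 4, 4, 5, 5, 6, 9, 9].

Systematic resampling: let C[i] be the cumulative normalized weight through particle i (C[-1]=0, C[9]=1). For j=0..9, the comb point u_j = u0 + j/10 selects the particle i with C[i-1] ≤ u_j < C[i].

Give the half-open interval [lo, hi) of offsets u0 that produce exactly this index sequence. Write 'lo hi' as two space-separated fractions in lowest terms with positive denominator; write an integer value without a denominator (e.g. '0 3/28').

C = [1/15, 4/15, 14/45, 16/45, 5/9, 32/45, 4/5, 4/5, 38/45, 1]
j=0 picked index 1: u0 ∈ [1/15, 4/15)
j=1 picked index 1: u0 ∈ [-1/30, 1/6)
j=2 picked index 2: u0 ∈ [1/15, 1/9)
j=3 picked index 4: u0 ∈ [1/18, 23/90)
j=4 picked index 4: u0 ∈ [-2/45, 7/45)
j=5 picked index 5: u0 ∈ [1/18, 19/90)
j=6 picked index 5: u0 ∈ [-2/45, 1/9)
j=7 picked index 6: u0 ∈ [1/90, 1/10)
j=8 picked index 9: u0 ∈ [2/45, 1/5)
j=9 picked index 9: u0 ∈ [-1/18, 1/10)
intersection: [1/15, 1/10)

1/15 1/10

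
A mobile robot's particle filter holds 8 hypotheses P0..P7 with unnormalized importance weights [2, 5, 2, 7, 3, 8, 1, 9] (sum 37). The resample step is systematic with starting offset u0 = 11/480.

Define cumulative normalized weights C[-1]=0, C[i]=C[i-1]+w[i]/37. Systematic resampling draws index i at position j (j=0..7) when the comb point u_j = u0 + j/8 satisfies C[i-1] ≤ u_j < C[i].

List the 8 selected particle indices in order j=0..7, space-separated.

0 1 3 3 5 5 7 7

C = [2/37, 7/37, 9/37, 16/37, 19/37, 27/37, 28/37, 1]
j=0: u_0=11/480 ∈ [0, 2/37) → index 0
j=1: u_1=71/480 ∈ [2/37, 7/37) → index 1
j=2: u_2=131/480 ∈ [9/37, 16/37) → index 3
j=3: u_3=191/480 ∈ [9/37, 16/37) → index 3
j=4: u_4=251/480 ∈ [19/37, 27/37) → index 5
j=5: u_5=311/480 ∈ [19/37, 27/37) → index 5
j=6: u_6=371/480 ∈ [28/37, 1) → index 7
j=7: u_7=431/480 ∈ [28/37, 1) → index 7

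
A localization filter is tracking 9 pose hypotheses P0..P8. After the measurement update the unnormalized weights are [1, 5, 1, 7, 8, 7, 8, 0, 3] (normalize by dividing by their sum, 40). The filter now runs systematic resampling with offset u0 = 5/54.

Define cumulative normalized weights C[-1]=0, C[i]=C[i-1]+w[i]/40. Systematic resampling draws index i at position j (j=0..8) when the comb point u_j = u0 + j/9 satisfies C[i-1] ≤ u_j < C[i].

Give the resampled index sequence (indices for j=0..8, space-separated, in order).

1 3 3 4 4 5 6 6 8

C = [1/40, 3/20, 7/40, 7/20, 11/20, 29/40, 37/40, 37/40, 1]
j=0: u_0=5/54 ∈ [1/40, 3/20) → index 1
j=1: u_1=11/54 ∈ [7/40, 7/20) → index 3
j=2: u_2=17/54 ∈ [7/40, 7/20) → index 3
j=3: u_3=23/54 ∈ [7/20, 11/20) → index 4
j=4: u_4=29/54 ∈ [7/20, 11/20) → index 4
j=5: u_5=35/54 ∈ [11/20, 29/40) → index 5
j=6: u_6=41/54 ∈ [29/40, 37/40) → index 6
j=7: u_7=47/54 ∈ [29/40, 37/40) → index 6
j=8: u_8=53/54 ∈ [37/40, 1) → index 8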